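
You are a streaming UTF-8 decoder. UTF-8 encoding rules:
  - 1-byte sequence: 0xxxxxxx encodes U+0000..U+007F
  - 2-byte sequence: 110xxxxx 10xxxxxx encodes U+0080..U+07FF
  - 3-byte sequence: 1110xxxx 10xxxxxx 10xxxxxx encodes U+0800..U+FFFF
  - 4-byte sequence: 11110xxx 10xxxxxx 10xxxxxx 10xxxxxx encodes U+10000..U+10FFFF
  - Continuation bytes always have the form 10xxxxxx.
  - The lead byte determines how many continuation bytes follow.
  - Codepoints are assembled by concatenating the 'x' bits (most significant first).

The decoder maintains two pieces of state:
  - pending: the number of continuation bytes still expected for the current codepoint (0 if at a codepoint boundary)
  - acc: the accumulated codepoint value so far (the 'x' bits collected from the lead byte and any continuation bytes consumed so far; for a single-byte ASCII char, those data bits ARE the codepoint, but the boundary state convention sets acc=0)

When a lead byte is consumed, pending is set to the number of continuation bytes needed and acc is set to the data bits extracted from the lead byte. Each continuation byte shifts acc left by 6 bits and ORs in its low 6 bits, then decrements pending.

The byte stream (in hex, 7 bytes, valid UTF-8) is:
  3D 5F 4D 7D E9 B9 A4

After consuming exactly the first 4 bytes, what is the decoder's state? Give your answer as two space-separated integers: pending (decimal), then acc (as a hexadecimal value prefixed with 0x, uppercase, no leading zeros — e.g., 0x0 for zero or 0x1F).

Answer: 0 0x0

Derivation:
Byte[0]=3D: 1-byte. pending=0, acc=0x0
Byte[1]=5F: 1-byte. pending=0, acc=0x0
Byte[2]=4D: 1-byte. pending=0, acc=0x0
Byte[3]=7D: 1-byte. pending=0, acc=0x0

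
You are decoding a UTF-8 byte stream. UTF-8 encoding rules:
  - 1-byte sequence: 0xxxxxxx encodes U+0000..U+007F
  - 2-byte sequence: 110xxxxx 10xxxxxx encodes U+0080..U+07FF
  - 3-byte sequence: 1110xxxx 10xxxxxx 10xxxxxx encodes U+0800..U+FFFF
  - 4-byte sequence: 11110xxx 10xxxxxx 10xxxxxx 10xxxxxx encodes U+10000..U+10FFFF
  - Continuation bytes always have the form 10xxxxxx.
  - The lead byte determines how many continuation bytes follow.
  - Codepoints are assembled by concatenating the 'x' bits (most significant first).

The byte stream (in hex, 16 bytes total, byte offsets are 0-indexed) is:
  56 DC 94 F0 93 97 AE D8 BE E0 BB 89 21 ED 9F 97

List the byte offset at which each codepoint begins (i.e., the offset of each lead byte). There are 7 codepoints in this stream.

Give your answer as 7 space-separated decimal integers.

Byte[0]=56: 1-byte ASCII. cp=U+0056
Byte[1]=DC: 2-byte lead, need 1 cont bytes. acc=0x1C
Byte[2]=94: continuation. acc=(acc<<6)|0x14=0x714
Completed: cp=U+0714 (starts at byte 1)
Byte[3]=F0: 4-byte lead, need 3 cont bytes. acc=0x0
Byte[4]=93: continuation. acc=(acc<<6)|0x13=0x13
Byte[5]=97: continuation. acc=(acc<<6)|0x17=0x4D7
Byte[6]=AE: continuation. acc=(acc<<6)|0x2E=0x135EE
Completed: cp=U+135EE (starts at byte 3)
Byte[7]=D8: 2-byte lead, need 1 cont bytes. acc=0x18
Byte[8]=BE: continuation. acc=(acc<<6)|0x3E=0x63E
Completed: cp=U+063E (starts at byte 7)
Byte[9]=E0: 3-byte lead, need 2 cont bytes. acc=0x0
Byte[10]=BB: continuation. acc=(acc<<6)|0x3B=0x3B
Byte[11]=89: continuation. acc=(acc<<6)|0x09=0xEC9
Completed: cp=U+0EC9 (starts at byte 9)
Byte[12]=21: 1-byte ASCII. cp=U+0021
Byte[13]=ED: 3-byte lead, need 2 cont bytes. acc=0xD
Byte[14]=9F: continuation. acc=(acc<<6)|0x1F=0x35F
Byte[15]=97: continuation. acc=(acc<<6)|0x17=0xD7D7
Completed: cp=U+D7D7 (starts at byte 13)

Answer: 0 1 3 7 9 12 13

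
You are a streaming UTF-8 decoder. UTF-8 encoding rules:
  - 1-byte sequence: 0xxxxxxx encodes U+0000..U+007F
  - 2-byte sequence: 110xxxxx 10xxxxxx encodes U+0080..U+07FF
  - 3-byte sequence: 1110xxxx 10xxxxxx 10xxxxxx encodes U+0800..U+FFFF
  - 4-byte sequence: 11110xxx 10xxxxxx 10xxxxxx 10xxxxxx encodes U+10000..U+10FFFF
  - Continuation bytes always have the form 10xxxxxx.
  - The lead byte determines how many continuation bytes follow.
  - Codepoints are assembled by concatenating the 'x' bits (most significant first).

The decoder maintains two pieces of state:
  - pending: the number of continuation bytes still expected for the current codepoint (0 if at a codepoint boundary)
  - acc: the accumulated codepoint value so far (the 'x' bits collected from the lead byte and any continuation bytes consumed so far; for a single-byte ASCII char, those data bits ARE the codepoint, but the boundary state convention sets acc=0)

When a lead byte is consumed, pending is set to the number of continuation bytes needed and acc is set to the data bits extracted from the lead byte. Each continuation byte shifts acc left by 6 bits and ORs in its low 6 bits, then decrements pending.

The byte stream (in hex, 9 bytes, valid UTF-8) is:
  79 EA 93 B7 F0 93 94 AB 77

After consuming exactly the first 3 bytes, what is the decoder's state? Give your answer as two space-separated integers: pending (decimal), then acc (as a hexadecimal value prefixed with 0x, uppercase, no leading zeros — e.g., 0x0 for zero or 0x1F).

Answer: 1 0x293

Derivation:
Byte[0]=79: 1-byte. pending=0, acc=0x0
Byte[1]=EA: 3-byte lead. pending=2, acc=0xA
Byte[2]=93: continuation. acc=(acc<<6)|0x13=0x293, pending=1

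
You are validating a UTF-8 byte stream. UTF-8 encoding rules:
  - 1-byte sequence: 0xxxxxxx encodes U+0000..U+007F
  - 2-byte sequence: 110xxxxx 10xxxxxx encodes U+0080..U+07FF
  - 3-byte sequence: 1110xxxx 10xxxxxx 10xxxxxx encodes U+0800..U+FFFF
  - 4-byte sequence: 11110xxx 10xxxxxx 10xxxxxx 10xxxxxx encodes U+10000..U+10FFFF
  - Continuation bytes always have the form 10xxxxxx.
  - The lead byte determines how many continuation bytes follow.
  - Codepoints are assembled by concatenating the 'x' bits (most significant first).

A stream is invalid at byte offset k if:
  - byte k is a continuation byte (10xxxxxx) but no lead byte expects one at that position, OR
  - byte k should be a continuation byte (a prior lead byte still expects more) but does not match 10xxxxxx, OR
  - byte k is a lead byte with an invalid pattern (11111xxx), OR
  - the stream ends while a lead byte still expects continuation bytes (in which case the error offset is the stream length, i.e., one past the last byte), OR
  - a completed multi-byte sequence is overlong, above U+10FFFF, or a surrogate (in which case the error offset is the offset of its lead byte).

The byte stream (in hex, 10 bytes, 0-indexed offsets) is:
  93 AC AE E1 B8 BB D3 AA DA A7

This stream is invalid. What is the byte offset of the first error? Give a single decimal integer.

Answer: 0

Derivation:
Byte[0]=93: INVALID lead byte (not 0xxx/110x/1110/11110)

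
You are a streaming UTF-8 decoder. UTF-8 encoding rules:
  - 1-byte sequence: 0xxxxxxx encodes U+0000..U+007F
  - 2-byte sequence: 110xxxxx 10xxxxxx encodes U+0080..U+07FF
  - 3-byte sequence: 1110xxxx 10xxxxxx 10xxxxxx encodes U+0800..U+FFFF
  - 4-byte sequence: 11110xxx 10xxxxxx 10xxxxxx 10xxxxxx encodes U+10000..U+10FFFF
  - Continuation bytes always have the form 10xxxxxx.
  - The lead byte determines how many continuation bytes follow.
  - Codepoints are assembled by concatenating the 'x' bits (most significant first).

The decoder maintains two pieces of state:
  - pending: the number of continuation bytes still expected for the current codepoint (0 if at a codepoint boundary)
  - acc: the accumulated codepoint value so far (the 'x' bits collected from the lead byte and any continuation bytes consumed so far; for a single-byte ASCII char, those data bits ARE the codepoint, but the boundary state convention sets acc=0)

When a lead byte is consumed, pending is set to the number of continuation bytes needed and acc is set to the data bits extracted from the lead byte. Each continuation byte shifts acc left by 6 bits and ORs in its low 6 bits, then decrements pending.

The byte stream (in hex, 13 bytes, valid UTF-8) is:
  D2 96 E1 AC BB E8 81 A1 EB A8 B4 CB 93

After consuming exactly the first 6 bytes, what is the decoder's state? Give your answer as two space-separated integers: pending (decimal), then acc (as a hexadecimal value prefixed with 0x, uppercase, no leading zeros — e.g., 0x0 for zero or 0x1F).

Answer: 2 0x8

Derivation:
Byte[0]=D2: 2-byte lead. pending=1, acc=0x12
Byte[1]=96: continuation. acc=(acc<<6)|0x16=0x496, pending=0
Byte[2]=E1: 3-byte lead. pending=2, acc=0x1
Byte[3]=AC: continuation. acc=(acc<<6)|0x2C=0x6C, pending=1
Byte[4]=BB: continuation. acc=(acc<<6)|0x3B=0x1B3B, pending=0
Byte[5]=E8: 3-byte lead. pending=2, acc=0x8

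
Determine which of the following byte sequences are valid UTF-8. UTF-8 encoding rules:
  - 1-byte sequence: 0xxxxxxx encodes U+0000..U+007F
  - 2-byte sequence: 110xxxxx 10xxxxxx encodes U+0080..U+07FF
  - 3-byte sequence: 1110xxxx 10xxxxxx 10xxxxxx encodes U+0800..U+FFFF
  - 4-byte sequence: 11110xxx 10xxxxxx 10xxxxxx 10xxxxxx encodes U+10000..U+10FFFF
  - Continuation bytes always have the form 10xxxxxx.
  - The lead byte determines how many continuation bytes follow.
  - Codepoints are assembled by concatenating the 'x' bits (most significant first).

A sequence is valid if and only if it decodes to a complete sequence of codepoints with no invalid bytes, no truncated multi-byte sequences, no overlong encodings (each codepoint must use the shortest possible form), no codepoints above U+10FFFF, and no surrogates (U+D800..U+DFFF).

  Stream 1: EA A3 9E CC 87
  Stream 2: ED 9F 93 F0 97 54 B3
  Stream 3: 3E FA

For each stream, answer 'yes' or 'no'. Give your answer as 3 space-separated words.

Answer: yes no no

Derivation:
Stream 1: decodes cleanly. VALID
Stream 2: error at byte offset 5. INVALID
Stream 3: error at byte offset 1. INVALID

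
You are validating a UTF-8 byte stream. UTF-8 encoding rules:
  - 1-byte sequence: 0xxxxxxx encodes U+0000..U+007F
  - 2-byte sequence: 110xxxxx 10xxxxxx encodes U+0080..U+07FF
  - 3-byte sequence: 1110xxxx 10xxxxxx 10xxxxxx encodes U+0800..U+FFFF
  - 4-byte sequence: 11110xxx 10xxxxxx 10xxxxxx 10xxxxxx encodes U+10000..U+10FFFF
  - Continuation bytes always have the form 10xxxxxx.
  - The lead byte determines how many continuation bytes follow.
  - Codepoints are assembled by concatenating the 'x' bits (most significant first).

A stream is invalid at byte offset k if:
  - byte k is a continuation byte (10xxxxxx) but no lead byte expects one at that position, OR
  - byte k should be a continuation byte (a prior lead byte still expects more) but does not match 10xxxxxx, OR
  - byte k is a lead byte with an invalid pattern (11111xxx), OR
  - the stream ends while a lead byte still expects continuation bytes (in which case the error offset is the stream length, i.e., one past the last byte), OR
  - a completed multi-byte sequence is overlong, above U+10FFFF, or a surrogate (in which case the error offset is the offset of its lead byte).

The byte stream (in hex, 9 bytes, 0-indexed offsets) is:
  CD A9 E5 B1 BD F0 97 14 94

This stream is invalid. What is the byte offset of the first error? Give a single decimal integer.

Byte[0]=CD: 2-byte lead, need 1 cont bytes. acc=0xD
Byte[1]=A9: continuation. acc=(acc<<6)|0x29=0x369
Completed: cp=U+0369 (starts at byte 0)
Byte[2]=E5: 3-byte lead, need 2 cont bytes. acc=0x5
Byte[3]=B1: continuation. acc=(acc<<6)|0x31=0x171
Byte[4]=BD: continuation. acc=(acc<<6)|0x3D=0x5C7D
Completed: cp=U+5C7D (starts at byte 2)
Byte[5]=F0: 4-byte lead, need 3 cont bytes. acc=0x0
Byte[6]=97: continuation. acc=(acc<<6)|0x17=0x17
Byte[7]=14: expected 10xxxxxx continuation. INVALID

Answer: 7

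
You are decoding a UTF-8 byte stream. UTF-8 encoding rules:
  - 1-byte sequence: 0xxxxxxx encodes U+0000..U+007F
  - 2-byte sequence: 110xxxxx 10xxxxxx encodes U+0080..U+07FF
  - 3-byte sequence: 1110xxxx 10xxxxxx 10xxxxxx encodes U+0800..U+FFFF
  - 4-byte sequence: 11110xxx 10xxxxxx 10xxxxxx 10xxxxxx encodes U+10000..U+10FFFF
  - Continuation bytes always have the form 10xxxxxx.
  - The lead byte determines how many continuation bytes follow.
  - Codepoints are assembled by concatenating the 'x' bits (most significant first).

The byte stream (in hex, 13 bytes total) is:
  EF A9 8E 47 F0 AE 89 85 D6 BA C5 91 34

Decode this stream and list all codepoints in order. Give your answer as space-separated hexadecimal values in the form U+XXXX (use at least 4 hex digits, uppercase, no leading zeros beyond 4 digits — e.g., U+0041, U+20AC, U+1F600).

Byte[0]=EF: 3-byte lead, need 2 cont bytes. acc=0xF
Byte[1]=A9: continuation. acc=(acc<<6)|0x29=0x3E9
Byte[2]=8E: continuation. acc=(acc<<6)|0x0E=0xFA4E
Completed: cp=U+FA4E (starts at byte 0)
Byte[3]=47: 1-byte ASCII. cp=U+0047
Byte[4]=F0: 4-byte lead, need 3 cont bytes. acc=0x0
Byte[5]=AE: continuation. acc=(acc<<6)|0x2E=0x2E
Byte[6]=89: continuation. acc=(acc<<6)|0x09=0xB89
Byte[7]=85: continuation. acc=(acc<<6)|0x05=0x2E245
Completed: cp=U+2E245 (starts at byte 4)
Byte[8]=D6: 2-byte lead, need 1 cont bytes. acc=0x16
Byte[9]=BA: continuation. acc=(acc<<6)|0x3A=0x5BA
Completed: cp=U+05BA (starts at byte 8)
Byte[10]=C5: 2-byte lead, need 1 cont bytes. acc=0x5
Byte[11]=91: continuation. acc=(acc<<6)|0x11=0x151
Completed: cp=U+0151 (starts at byte 10)
Byte[12]=34: 1-byte ASCII. cp=U+0034

Answer: U+FA4E U+0047 U+2E245 U+05BA U+0151 U+0034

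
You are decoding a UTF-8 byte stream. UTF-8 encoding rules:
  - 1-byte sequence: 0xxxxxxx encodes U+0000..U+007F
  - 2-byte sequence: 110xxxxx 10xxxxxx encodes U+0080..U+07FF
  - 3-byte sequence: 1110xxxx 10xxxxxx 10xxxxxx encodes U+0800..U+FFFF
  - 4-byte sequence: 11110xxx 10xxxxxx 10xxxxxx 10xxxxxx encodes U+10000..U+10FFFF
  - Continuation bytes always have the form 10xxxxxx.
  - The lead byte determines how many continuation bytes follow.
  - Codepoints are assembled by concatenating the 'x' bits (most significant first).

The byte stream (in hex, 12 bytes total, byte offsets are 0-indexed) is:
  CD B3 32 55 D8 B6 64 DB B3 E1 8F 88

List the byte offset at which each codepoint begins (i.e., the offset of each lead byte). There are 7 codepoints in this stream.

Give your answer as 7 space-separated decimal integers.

Byte[0]=CD: 2-byte lead, need 1 cont bytes. acc=0xD
Byte[1]=B3: continuation. acc=(acc<<6)|0x33=0x373
Completed: cp=U+0373 (starts at byte 0)
Byte[2]=32: 1-byte ASCII. cp=U+0032
Byte[3]=55: 1-byte ASCII. cp=U+0055
Byte[4]=D8: 2-byte lead, need 1 cont bytes. acc=0x18
Byte[5]=B6: continuation. acc=(acc<<6)|0x36=0x636
Completed: cp=U+0636 (starts at byte 4)
Byte[6]=64: 1-byte ASCII. cp=U+0064
Byte[7]=DB: 2-byte lead, need 1 cont bytes. acc=0x1B
Byte[8]=B3: continuation. acc=(acc<<6)|0x33=0x6F3
Completed: cp=U+06F3 (starts at byte 7)
Byte[9]=E1: 3-byte lead, need 2 cont bytes. acc=0x1
Byte[10]=8F: continuation. acc=(acc<<6)|0x0F=0x4F
Byte[11]=88: continuation. acc=(acc<<6)|0x08=0x13C8
Completed: cp=U+13C8 (starts at byte 9)

Answer: 0 2 3 4 6 7 9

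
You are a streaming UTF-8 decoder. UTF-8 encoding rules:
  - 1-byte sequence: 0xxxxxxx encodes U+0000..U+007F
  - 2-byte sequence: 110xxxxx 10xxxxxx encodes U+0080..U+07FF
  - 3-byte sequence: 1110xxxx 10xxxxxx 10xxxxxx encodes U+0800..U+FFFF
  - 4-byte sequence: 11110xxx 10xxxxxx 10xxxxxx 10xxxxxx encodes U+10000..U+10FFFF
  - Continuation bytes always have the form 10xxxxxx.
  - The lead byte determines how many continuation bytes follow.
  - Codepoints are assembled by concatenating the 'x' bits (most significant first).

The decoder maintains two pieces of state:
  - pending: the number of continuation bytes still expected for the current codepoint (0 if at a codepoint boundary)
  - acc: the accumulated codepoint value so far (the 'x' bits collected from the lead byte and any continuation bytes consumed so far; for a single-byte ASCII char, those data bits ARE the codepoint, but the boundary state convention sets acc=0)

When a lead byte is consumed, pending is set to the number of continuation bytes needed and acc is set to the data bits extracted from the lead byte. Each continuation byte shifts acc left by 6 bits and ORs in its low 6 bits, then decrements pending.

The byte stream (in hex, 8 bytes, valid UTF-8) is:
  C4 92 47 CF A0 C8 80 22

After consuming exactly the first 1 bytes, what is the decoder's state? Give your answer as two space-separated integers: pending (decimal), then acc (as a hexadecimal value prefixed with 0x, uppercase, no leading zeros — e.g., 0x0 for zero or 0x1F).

Answer: 1 0x4

Derivation:
Byte[0]=C4: 2-byte lead. pending=1, acc=0x4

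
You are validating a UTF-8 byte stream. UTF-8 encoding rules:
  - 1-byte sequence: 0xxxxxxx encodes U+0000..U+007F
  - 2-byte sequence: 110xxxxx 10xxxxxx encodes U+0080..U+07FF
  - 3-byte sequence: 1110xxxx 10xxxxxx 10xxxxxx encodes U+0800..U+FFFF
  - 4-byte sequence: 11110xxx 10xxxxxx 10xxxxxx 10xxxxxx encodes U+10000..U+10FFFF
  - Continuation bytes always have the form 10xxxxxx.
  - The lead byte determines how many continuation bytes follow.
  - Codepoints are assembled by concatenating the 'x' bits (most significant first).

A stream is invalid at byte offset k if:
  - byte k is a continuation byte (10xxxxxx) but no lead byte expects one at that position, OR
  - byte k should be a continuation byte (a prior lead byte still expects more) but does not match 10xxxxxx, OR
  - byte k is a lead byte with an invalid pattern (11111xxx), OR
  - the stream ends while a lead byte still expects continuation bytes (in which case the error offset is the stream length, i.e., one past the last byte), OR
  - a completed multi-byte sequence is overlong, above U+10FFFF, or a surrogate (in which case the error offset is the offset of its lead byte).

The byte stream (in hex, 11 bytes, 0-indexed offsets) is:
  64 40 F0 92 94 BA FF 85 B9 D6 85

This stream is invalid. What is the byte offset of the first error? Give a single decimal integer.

Byte[0]=64: 1-byte ASCII. cp=U+0064
Byte[1]=40: 1-byte ASCII. cp=U+0040
Byte[2]=F0: 4-byte lead, need 3 cont bytes. acc=0x0
Byte[3]=92: continuation. acc=(acc<<6)|0x12=0x12
Byte[4]=94: continuation. acc=(acc<<6)|0x14=0x494
Byte[5]=BA: continuation. acc=(acc<<6)|0x3A=0x1253A
Completed: cp=U+1253A (starts at byte 2)
Byte[6]=FF: INVALID lead byte (not 0xxx/110x/1110/11110)

Answer: 6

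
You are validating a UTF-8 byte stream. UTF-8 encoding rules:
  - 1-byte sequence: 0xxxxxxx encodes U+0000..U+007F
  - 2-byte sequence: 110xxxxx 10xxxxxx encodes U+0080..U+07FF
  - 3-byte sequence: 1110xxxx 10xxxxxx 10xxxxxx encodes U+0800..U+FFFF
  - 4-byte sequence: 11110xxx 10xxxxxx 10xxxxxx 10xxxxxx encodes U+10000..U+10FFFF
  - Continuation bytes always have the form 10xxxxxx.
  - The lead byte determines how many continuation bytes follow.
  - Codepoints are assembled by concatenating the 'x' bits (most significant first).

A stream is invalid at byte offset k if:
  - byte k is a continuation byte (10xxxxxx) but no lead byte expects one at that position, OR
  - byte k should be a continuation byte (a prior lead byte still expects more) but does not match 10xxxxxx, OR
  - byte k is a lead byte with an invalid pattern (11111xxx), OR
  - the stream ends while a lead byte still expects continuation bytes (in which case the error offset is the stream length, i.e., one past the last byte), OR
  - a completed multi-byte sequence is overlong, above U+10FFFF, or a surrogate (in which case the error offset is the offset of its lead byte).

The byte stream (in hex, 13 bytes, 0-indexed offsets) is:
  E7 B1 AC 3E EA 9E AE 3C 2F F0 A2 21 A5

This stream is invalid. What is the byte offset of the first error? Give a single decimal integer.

Byte[0]=E7: 3-byte lead, need 2 cont bytes. acc=0x7
Byte[1]=B1: continuation. acc=(acc<<6)|0x31=0x1F1
Byte[2]=AC: continuation. acc=(acc<<6)|0x2C=0x7C6C
Completed: cp=U+7C6C (starts at byte 0)
Byte[3]=3E: 1-byte ASCII. cp=U+003E
Byte[4]=EA: 3-byte lead, need 2 cont bytes. acc=0xA
Byte[5]=9E: continuation. acc=(acc<<6)|0x1E=0x29E
Byte[6]=AE: continuation. acc=(acc<<6)|0x2E=0xA7AE
Completed: cp=U+A7AE (starts at byte 4)
Byte[7]=3C: 1-byte ASCII. cp=U+003C
Byte[8]=2F: 1-byte ASCII. cp=U+002F
Byte[9]=F0: 4-byte lead, need 3 cont bytes. acc=0x0
Byte[10]=A2: continuation. acc=(acc<<6)|0x22=0x22
Byte[11]=21: expected 10xxxxxx continuation. INVALID

Answer: 11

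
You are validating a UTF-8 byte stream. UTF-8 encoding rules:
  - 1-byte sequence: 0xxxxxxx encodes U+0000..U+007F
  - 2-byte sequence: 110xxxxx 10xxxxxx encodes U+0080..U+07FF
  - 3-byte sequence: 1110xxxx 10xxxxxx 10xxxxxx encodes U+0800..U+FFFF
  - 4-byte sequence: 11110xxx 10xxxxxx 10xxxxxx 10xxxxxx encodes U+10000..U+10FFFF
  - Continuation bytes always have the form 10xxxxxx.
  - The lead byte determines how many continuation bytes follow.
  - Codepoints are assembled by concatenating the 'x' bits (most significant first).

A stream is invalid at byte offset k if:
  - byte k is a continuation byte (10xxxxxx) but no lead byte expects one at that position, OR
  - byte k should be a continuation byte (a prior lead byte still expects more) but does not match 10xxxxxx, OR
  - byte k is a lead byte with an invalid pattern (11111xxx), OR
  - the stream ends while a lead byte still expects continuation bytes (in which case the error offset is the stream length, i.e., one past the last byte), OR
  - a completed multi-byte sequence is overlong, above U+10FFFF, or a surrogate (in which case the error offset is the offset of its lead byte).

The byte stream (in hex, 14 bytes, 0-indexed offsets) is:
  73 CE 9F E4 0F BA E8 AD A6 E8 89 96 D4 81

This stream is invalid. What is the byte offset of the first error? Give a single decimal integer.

Answer: 4

Derivation:
Byte[0]=73: 1-byte ASCII. cp=U+0073
Byte[1]=CE: 2-byte lead, need 1 cont bytes. acc=0xE
Byte[2]=9F: continuation. acc=(acc<<6)|0x1F=0x39F
Completed: cp=U+039F (starts at byte 1)
Byte[3]=E4: 3-byte lead, need 2 cont bytes. acc=0x4
Byte[4]=0F: expected 10xxxxxx continuation. INVALID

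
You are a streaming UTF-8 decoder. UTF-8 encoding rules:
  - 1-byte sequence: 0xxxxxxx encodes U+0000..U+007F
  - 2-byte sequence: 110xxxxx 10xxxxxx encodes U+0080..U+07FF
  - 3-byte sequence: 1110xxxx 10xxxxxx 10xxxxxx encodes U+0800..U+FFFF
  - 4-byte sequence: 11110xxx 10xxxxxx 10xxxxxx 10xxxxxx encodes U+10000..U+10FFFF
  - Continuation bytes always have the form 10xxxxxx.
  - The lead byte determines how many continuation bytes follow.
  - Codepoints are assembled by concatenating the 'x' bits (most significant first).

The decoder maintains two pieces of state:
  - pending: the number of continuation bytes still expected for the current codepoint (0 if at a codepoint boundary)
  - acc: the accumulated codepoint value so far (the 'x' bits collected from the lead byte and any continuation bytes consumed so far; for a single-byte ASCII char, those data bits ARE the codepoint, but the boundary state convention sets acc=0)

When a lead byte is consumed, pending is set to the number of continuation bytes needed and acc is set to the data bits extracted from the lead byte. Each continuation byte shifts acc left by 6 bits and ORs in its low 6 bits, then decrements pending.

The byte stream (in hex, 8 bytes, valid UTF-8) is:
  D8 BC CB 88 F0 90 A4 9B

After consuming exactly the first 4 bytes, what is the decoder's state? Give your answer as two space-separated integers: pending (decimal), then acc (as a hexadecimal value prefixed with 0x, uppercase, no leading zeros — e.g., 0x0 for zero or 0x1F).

Answer: 0 0x2C8

Derivation:
Byte[0]=D8: 2-byte lead. pending=1, acc=0x18
Byte[1]=BC: continuation. acc=(acc<<6)|0x3C=0x63C, pending=0
Byte[2]=CB: 2-byte lead. pending=1, acc=0xB
Byte[3]=88: continuation. acc=(acc<<6)|0x08=0x2C8, pending=0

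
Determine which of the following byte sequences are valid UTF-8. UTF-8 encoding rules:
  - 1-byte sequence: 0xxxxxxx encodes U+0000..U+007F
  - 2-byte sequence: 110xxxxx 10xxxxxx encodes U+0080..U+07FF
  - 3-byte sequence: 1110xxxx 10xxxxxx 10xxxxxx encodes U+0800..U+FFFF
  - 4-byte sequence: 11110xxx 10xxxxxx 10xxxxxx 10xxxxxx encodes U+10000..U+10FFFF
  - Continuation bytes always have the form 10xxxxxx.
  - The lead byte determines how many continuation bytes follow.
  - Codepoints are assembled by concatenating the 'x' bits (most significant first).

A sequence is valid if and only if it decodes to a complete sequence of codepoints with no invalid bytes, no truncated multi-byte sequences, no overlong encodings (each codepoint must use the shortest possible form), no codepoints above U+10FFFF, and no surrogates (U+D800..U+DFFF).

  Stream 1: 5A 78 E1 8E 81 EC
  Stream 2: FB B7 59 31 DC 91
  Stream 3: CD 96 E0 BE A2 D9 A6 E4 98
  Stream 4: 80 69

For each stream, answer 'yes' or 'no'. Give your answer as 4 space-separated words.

Answer: no no no no

Derivation:
Stream 1: error at byte offset 6. INVALID
Stream 2: error at byte offset 0. INVALID
Stream 3: error at byte offset 9. INVALID
Stream 4: error at byte offset 0. INVALID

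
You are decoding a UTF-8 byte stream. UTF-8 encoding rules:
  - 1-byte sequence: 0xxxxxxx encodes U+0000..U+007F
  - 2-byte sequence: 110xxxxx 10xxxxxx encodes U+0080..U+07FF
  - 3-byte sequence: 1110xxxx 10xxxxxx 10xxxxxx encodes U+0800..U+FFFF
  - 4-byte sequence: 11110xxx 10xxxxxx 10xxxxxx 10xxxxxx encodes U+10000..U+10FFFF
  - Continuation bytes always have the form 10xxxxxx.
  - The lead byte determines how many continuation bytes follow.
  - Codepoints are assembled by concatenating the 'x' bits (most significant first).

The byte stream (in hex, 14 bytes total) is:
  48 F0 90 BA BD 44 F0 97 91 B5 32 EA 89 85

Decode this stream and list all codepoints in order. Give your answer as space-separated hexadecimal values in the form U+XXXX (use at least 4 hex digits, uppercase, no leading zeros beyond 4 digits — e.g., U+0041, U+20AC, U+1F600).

Byte[0]=48: 1-byte ASCII. cp=U+0048
Byte[1]=F0: 4-byte lead, need 3 cont bytes. acc=0x0
Byte[2]=90: continuation. acc=(acc<<6)|0x10=0x10
Byte[3]=BA: continuation. acc=(acc<<6)|0x3A=0x43A
Byte[4]=BD: continuation. acc=(acc<<6)|0x3D=0x10EBD
Completed: cp=U+10EBD (starts at byte 1)
Byte[5]=44: 1-byte ASCII. cp=U+0044
Byte[6]=F0: 4-byte lead, need 3 cont bytes. acc=0x0
Byte[7]=97: continuation. acc=(acc<<6)|0x17=0x17
Byte[8]=91: continuation. acc=(acc<<6)|0x11=0x5D1
Byte[9]=B5: continuation. acc=(acc<<6)|0x35=0x17475
Completed: cp=U+17475 (starts at byte 6)
Byte[10]=32: 1-byte ASCII. cp=U+0032
Byte[11]=EA: 3-byte lead, need 2 cont bytes. acc=0xA
Byte[12]=89: continuation. acc=(acc<<6)|0x09=0x289
Byte[13]=85: continuation. acc=(acc<<6)|0x05=0xA245
Completed: cp=U+A245 (starts at byte 11)

Answer: U+0048 U+10EBD U+0044 U+17475 U+0032 U+A245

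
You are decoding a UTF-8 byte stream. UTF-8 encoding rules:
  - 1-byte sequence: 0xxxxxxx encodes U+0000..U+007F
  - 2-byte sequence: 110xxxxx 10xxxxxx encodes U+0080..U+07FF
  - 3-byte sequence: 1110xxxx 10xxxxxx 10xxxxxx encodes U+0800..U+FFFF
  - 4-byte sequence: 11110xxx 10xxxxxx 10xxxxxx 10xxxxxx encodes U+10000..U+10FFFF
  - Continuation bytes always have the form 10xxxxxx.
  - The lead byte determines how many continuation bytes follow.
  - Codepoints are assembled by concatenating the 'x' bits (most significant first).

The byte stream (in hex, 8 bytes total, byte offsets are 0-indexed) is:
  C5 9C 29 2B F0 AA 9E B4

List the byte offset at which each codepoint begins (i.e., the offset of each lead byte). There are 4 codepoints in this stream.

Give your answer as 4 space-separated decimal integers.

Byte[0]=C5: 2-byte lead, need 1 cont bytes. acc=0x5
Byte[1]=9C: continuation. acc=(acc<<6)|0x1C=0x15C
Completed: cp=U+015C (starts at byte 0)
Byte[2]=29: 1-byte ASCII. cp=U+0029
Byte[3]=2B: 1-byte ASCII. cp=U+002B
Byte[4]=F0: 4-byte lead, need 3 cont bytes. acc=0x0
Byte[5]=AA: continuation. acc=(acc<<6)|0x2A=0x2A
Byte[6]=9E: continuation. acc=(acc<<6)|0x1E=0xA9E
Byte[7]=B4: continuation. acc=(acc<<6)|0x34=0x2A7B4
Completed: cp=U+2A7B4 (starts at byte 4)

Answer: 0 2 3 4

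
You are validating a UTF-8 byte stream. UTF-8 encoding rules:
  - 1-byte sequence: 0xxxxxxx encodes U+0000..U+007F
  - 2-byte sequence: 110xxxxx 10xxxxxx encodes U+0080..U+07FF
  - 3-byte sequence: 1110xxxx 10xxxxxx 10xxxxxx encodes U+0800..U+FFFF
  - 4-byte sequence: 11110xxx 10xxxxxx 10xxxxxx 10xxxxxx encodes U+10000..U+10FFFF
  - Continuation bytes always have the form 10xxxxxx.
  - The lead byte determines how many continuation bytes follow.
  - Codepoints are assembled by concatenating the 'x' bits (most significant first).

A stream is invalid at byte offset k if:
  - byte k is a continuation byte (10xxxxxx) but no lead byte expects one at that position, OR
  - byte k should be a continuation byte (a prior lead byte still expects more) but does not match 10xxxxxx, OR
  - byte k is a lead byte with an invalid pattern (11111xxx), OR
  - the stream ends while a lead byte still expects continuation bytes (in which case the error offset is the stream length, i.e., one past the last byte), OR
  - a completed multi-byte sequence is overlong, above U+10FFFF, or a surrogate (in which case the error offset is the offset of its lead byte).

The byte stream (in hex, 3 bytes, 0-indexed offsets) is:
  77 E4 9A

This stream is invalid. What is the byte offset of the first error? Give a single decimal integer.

Answer: 3

Derivation:
Byte[0]=77: 1-byte ASCII. cp=U+0077
Byte[1]=E4: 3-byte lead, need 2 cont bytes. acc=0x4
Byte[2]=9A: continuation. acc=(acc<<6)|0x1A=0x11A
Byte[3]: stream ended, expected continuation. INVALID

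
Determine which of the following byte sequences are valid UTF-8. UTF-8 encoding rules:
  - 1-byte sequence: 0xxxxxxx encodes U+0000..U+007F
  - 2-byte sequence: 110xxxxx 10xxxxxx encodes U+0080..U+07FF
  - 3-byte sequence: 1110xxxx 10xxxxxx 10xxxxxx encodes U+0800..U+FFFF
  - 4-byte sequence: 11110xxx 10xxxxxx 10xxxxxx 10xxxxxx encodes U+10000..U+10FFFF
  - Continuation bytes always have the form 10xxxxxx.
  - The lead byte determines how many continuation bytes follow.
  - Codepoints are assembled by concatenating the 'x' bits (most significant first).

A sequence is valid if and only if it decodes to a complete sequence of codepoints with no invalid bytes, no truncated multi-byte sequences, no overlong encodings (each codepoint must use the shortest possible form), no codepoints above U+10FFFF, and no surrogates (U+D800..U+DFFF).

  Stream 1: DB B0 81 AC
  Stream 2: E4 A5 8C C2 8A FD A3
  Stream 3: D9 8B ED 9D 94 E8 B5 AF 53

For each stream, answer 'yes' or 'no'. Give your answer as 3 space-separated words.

Stream 1: error at byte offset 2. INVALID
Stream 2: error at byte offset 5. INVALID
Stream 3: decodes cleanly. VALID

Answer: no no yes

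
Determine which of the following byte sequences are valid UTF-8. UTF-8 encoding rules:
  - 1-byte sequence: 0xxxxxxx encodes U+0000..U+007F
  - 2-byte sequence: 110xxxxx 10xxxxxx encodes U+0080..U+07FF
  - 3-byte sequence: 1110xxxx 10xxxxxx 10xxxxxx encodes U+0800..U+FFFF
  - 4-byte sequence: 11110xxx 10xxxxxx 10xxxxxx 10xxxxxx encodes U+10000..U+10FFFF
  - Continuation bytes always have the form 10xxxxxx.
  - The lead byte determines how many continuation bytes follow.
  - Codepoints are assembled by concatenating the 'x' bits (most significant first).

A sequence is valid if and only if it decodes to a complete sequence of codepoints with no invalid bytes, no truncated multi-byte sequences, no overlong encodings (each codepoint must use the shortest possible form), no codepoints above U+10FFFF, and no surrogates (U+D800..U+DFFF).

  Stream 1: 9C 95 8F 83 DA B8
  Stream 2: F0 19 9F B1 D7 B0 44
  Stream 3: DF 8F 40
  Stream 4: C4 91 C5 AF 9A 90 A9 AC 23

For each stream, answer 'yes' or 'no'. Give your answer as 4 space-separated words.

Answer: no no yes no

Derivation:
Stream 1: error at byte offset 0. INVALID
Stream 2: error at byte offset 1. INVALID
Stream 3: decodes cleanly. VALID
Stream 4: error at byte offset 4. INVALID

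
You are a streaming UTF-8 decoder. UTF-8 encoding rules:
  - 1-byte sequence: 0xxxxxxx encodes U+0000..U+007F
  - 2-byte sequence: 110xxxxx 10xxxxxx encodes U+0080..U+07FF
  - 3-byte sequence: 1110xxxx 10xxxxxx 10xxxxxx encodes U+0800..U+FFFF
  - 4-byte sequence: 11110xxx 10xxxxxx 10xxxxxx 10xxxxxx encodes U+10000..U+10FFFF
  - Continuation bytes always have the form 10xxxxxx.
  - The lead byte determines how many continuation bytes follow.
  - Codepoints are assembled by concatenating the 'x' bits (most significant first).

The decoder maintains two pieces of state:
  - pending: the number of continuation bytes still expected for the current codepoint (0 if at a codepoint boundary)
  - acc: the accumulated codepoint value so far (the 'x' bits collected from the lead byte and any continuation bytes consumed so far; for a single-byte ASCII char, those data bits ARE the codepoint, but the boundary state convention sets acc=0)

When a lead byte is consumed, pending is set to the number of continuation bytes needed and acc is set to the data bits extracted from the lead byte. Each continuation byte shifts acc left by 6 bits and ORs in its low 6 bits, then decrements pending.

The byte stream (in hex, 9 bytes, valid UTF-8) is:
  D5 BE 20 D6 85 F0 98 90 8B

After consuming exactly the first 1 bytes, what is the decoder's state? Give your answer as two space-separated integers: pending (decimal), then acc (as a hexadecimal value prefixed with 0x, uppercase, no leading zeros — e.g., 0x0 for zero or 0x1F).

Byte[0]=D5: 2-byte lead. pending=1, acc=0x15

Answer: 1 0x15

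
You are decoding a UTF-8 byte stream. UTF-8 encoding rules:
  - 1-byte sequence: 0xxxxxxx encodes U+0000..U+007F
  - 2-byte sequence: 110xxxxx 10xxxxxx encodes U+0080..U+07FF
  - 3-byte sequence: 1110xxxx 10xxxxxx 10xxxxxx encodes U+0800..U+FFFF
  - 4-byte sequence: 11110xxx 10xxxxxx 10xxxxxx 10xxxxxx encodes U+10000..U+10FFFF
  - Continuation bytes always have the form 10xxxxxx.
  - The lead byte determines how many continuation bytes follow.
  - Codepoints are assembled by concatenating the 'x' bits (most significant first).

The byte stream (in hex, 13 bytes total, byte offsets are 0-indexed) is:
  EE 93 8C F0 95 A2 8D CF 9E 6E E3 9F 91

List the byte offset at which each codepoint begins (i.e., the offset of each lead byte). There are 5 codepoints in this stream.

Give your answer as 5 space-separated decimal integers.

Byte[0]=EE: 3-byte lead, need 2 cont bytes. acc=0xE
Byte[1]=93: continuation. acc=(acc<<6)|0x13=0x393
Byte[2]=8C: continuation. acc=(acc<<6)|0x0C=0xE4CC
Completed: cp=U+E4CC (starts at byte 0)
Byte[3]=F0: 4-byte lead, need 3 cont bytes. acc=0x0
Byte[4]=95: continuation. acc=(acc<<6)|0x15=0x15
Byte[5]=A2: continuation. acc=(acc<<6)|0x22=0x562
Byte[6]=8D: continuation. acc=(acc<<6)|0x0D=0x1588D
Completed: cp=U+1588D (starts at byte 3)
Byte[7]=CF: 2-byte lead, need 1 cont bytes. acc=0xF
Byte[8]=9E: continuation. acc=(acc<<6)|0x1E=0x3DE
Completed: cp=U+03DE (starts at byte 7)
Byte[9]=6E: 1-byte ASCII. cp=U+006E
Byte[10]=E3: 3-byte lead, need 2 cont bytes. acc=0x3
Byte[11]=9F: continuation. acc=(acc<<6)|0x1F=0xDF
Byte[12]=91: continuation. acc=(acc<<6)|0x11=0x37D1
Completed: cp=U+37D1 (starts at byte 10)

Answer: 0 3 7 9 10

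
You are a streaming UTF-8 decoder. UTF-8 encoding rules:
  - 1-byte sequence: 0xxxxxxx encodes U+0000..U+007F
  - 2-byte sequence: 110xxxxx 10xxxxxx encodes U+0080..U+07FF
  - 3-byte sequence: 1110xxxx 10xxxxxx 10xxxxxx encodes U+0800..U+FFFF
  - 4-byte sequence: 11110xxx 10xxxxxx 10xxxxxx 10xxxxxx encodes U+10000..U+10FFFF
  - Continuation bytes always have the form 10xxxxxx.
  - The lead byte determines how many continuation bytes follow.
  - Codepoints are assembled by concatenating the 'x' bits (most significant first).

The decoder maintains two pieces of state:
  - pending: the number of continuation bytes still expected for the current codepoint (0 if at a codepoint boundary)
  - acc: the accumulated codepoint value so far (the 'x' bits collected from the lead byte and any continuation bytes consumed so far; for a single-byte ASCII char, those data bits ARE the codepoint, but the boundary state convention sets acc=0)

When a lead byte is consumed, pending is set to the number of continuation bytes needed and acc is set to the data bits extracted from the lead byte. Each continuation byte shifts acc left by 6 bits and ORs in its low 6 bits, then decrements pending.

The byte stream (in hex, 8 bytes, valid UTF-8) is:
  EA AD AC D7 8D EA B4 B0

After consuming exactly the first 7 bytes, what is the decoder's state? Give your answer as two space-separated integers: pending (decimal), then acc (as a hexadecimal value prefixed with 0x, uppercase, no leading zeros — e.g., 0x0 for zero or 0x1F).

Byte[0]=EA: 3-byte lead. pending=2, acc=0xA
Byte[1]=AD: continuation. acc=(acc<<6)|0x2D=0x2AD, pending=1
Byte[2]=AC: continuation. acc=(acc<<6)|0x2C=0xAB6C, pending=0
Byte[3]=D7: 2-byte lead. pending=1, acc=0x17
Byte[4]=8D: continuation. acc=(acc<<6)|0x0D=0x5CD, pending=0
Byte[5]=EA: 3-byte lead. pending=2, acc=0xA
Byte[6]=B4: continuation. acc=(acc<<6)|0x34=0x2B4, pending=1

Answer: 1 0x2B4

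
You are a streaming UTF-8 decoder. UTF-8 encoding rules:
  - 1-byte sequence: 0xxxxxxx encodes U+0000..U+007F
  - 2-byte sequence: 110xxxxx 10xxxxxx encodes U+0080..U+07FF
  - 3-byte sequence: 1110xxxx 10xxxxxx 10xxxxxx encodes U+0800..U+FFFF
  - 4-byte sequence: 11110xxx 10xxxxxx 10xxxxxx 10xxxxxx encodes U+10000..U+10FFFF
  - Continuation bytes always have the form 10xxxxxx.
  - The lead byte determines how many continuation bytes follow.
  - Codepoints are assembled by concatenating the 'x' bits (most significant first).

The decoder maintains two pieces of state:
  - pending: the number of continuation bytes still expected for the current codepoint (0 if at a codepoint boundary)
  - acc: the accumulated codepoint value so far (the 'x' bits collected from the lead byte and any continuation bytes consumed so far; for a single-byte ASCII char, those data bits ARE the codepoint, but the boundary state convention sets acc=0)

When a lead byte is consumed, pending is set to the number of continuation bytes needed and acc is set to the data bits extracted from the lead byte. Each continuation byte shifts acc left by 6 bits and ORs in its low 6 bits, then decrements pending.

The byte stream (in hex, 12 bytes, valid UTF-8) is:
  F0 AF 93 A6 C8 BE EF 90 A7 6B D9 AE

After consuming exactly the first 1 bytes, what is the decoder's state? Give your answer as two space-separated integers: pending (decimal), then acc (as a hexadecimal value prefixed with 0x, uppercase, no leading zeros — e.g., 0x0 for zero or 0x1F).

Answer: 3 0x0

Derivation:
Byte[0]=F0: 4-byte lead. pending=3, acc=0x0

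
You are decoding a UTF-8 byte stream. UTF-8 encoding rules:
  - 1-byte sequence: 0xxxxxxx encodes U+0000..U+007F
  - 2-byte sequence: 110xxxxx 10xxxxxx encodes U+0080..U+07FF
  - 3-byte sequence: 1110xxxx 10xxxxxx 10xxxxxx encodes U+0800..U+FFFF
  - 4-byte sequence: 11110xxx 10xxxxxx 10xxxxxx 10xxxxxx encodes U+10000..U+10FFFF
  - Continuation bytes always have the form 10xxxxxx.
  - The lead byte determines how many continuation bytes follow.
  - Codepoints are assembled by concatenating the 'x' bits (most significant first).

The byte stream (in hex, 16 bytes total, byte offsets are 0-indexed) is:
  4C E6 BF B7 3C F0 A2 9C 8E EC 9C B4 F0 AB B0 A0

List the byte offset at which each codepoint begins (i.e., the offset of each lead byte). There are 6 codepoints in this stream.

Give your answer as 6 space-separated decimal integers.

Byte[0]=4C: 1-byte ASCII. cp=U+004C
Byte[1]=E6: 3-byte lead, need 2 cont bytes. acc=0x6
Byte[2]=BF: continuation. acc=(acc<<6)|0x3F=0x1BF
Byte[3]=B7: continuation. acc=(acc<<6)|0x37=0x6FF7
Completed: cp=U+6FF7 (starts at byte 1)
Byte[4]=3C: 1-byte ASCII. cp=U+003C
Byte[5]=F0: 4-byte lead, need 3 cont bytes. acc=0x0
Byte[6]=A2: continuation. acc=(acc<<6)|0x22=0x22
Byte[7]=9C: continuation. acc=(acc<<6)|0x1C=0x89C
Byte[8]=8E: continuation. acc=(acc<<6)|0x0E=0x2270E
Completed: cp=U+2270E (starts at byte 5)
Byte[9]=EC: 3-byte lead, need 2 cont bytes. acc=0xC
Byte[10]=9C: continuation. acc=(acc<<6)|0x1C=0x31C
Byte[11]=B4: continuation. acc=(acc<<6)|0x34=0xC734
Completed: cp=U+C734 (starts at byte 9)
Byte[12]=F0: 4-byte lead, need 3 cont bytes. acc=0x0
Byte[13]=AB: continuation. acc=(acc<<6)|0x2B=0x2B
Byte[14]=B0: continuation. acc=(acc<<6)|0x30=0xAF0
Byte[15]=A0: continuation. acc=(acc<<6)|0x20=0x2BC20
Completed: cp=U+2BC20 (starts at byte 12)

Answer: 0 1 4 5 9 12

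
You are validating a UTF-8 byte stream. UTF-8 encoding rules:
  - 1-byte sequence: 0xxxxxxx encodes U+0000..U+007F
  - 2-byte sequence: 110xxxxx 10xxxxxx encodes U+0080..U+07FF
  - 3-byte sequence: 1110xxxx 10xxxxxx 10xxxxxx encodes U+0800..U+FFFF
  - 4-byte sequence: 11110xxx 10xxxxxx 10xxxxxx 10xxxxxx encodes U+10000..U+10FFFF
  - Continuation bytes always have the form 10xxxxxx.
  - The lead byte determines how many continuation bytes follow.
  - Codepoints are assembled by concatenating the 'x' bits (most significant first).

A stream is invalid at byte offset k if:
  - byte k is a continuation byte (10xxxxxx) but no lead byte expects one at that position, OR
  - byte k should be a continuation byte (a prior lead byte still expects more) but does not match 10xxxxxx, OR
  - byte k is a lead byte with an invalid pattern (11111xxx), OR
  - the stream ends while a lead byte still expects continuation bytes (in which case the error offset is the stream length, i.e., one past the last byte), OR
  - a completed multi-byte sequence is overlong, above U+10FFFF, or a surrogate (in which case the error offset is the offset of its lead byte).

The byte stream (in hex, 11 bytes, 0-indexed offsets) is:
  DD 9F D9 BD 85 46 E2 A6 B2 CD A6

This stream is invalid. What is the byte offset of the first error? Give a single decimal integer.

Answer: 4

Derivation:
Byte[0]=DD: 2-byte lead, need 1 cont bytes. acc=0x1D
Byte[1]=9F: continuation. acc=(acc<<6)|0x1F=0x75F
Completed: cp=U+075F (starts at byte 0)
Byte[2]=D9: 2-byte lead, need 1 cont bytes. acc=0x19
Byte[3]=BD: continuation. acc=(acc<<6)|0x3D=0x67D
Completed: cp=U+067D (starts at byte 2)
Byte[4]=85: INVALID lead byte (not 0xxx/110x/1110/11110)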